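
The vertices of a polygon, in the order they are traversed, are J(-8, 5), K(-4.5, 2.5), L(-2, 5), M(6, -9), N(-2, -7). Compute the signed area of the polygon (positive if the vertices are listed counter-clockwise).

Apply the surveyor's formula: 2A = Σ (x_i·y_{i+1} − x_{i+1}·y_i), indices taken mod 5.
Σ = (2.5) + (-17.5) + (-12) + (-60) + (-66) = -153
Signed area = Σ/2 = -76.5 (negative ⇒ clockwise traversal).

-76.5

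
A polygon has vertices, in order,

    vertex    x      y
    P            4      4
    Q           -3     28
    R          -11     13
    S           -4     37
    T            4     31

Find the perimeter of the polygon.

|PQ| = √((-7)² + (24)²) = √625 = 25
|QR| = √((-8)² + (-15)²) = √289 = 17
|RS| = √((7)² + (24)²) = √625 = 25
|ST| = √((8)² + (-6)²) = √100 = 10
|TP| = √((0)² + (-27)²) = √729 = 27
Perimeter = 25 + 17 + 25 + 10 + 27 = 104.

104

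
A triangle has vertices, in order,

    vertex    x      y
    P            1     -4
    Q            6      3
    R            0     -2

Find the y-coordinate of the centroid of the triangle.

-1

Apply the shoelace (surveyor's) formula. First the cross-terms c_i = x_i·y_{i+1} − x_{i+1}·y_i:
  27, -12, 2  ⇒  2A = 17, A = 8.5.
Then Σ (y_i + y_{i+1})·c_i = -51, so ȳ = -51 / (6·8.5) = -1.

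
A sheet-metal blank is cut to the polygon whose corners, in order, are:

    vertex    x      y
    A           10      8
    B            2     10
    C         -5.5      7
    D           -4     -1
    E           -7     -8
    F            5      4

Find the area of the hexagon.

111.75

Apply Gauss's area formula: 2A = Σ (x_i·y_{i+1} − x_{i+1}·y_i), indices taken mod 6.
Σ = (84) + (69) + (33.5) + (25) + (12) + (0) = 223.5
Area = |Σ|/2 = 111.75.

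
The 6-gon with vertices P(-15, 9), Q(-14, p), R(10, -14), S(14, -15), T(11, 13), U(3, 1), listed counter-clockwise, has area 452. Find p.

Write out the shoelace sum; only the two edges meeting at Q involve p:
2·Area = [((-15)·p − (-14)·9) + ((-14)·(-14) − 10·p)] + 407
       = -25·p + 729 = 904
⇒ p = -7.

-7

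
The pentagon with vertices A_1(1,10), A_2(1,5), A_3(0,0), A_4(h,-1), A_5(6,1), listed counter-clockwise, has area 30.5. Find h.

Write out the shoelace sum; only the two edges meeting at A_4 involve h:
2·Area = [(0·(-1) − h·0) + (h·1 − 6·(-1))] + 54
       = 1·h + 60 = 61
⇒ h = 1.

1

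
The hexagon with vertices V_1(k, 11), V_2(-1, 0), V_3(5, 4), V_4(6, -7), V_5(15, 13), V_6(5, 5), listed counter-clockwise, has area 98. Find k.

0

Write out the shoelace sum; only the two edges meeting at V_1 involve k:
2·Area = [(5·11 − k·5) + (k·0 − (-1)·11)] + 130
       = -5·k + 196 = 196
⇒ k = 0.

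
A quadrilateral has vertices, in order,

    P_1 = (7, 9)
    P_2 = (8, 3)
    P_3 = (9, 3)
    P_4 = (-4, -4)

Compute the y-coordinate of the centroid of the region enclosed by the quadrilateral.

323/129

Apply Gauss's area formula. First the cross-terms c_i = x_i·y_{i+1} − x_{i+1}·y_i:
  -51, -3, -24, -8  ⇒  2A = -86, A = -43.
Then Σ (y_i + y_{i+1})·c_i = -646, so ȳ = -646 / (6·(-43)) = 323/129.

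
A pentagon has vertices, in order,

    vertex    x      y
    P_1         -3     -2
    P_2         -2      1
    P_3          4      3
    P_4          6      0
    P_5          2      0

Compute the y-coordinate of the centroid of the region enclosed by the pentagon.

Apply Gauss's area formula. First the cross-terms c_i = x_i·y_{i+1} − x_{i+1}·y_i:
  -7, -10, -18, 0, -4  ⇒  2A = -39, A = -19.5.
Then Σ (y_i + y_{i+1})·c_i = -79, so ȳ = -79 / (6·(-19.5)) = 79/117.

79/117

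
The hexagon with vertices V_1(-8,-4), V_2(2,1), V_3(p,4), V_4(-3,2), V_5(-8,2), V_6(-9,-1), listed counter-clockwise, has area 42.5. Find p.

Write out the shoelace sum; only the two edges meeting at V_3 involve p:
2·Area = [(2·4 − p·1) + (p·2 − (-3)·4)] + 64
       = 1·p + 84 = 85
⇒ p = 1.

1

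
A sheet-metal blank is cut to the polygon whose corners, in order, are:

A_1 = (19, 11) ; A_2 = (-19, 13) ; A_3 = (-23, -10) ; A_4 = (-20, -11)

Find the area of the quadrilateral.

493.5

A_1→A_2: (19)(13) − (-19)(11) = 456
A_2→A_3: (-19)(-10) − (-23)(13) = 489
A_3→A_4: (-23)(-11) − (-20)(-10) = 53
A_4→A_1: (-20)(11) − (19)(-11) = -11
Σ = 987
Area = |Σ|/2 = 493.5.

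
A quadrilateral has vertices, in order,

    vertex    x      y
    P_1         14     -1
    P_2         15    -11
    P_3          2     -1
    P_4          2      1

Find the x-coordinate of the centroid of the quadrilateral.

173/18

Apply the shoelace (surveyor's) formula. First the cross-terms c_i = x_i·y_{i+1} − x_{i+1}·y_i:
  -139, 7, 4, -16  ⇒  2A = -144, A = -72.
Then Σ (x_i + x_{i+1})·c_i = -4152, so x̄ = -4152 / (6·(-72)) = 173/18.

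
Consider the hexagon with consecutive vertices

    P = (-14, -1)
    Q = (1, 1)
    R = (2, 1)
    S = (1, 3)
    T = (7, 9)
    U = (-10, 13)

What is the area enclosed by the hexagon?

176

Apply the surveyor's formula: 2A = Σ (x_i·y_{i+1} − x_{i+1}·y_i), indices taken mod 6.
P→Q: (-14)(1) − (1)(-1) = -13
Q→R: (1)(1) − (2)(1) = -1
R→S: (2)(3) − (1)(1) = 5
S→T: (1)(9) − (7)(3) = -12
T→U: (7)(13) − (-10)(9) = 181
U→P: (-10)(-1) − (-14)(13) = 192
Σ = 352
Area = |Σ|/2 = 176.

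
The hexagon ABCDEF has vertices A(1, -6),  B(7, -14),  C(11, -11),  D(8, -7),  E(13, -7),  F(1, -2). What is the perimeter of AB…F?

|AB| = √((6)² + (-8)²) = √100 = 10
|BC| = √((4)² + (3)²) = √25 = 5
|CD| = √((-3)² + (4)²) = √25 = 5
|DE| = √((5)² + (0)²) = √25 = 5
|EF| = √((-12)² + (5)²) = √169 = 13
|FA| = √((0)² + (-4)²) = √16 = 4
Perimeter = 10 + 5 + 5 + 5 + 13 + 4 = 42.

42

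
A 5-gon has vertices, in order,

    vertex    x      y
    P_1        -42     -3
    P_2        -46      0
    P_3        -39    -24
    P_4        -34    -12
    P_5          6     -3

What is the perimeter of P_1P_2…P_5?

132

|P_1P_2| = √((-4)² + (3)²) = √25 = 5
|P_2P_3| = √((7)² + (-24)²) = √625 = 25
|P_3P_4| = √((5)² + (12)²) = √169 = 13
|P_4P_5| = √((40)² + (9)²) = √1681 = 41
|P_5P_1| = √((-48)² + (0)²) = √2304 = 48
Perimeter = 5 + 25 + 13 + 41 + 48 = 132.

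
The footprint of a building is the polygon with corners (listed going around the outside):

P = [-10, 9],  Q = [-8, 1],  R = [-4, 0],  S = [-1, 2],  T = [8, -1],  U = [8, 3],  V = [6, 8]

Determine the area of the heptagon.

Apply the shoelace (surveyor's) formula: 2A = Σ (x_i·y_{i+1} − x_{i+1}·y_i), indices taken mod 7.
P→Q: (-10)(1) − (-8)(9) = 62
Q→R: (-8)(0) − (-4)(1) = 4
R→S: (-4)(2) − (-1)(0) = -8
S→T: (-1)(-1) − (8)(2) = -15
T→U: (8)(3) − (8)(-1) = 32
U→V: (8)(8) − (6)(3) = 46
V→P: (6)(9) − (-10)(8) = 134
Σ = 255
Area = |Σ|/2 = 127.5.

127.5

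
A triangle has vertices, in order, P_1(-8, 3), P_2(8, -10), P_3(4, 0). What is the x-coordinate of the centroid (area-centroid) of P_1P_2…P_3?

Apply the shoelace (surveyor's) formula. First the cross-terms c_i = x_i·y_{i+1} − x_{i+1}·y_i:
  56, 40, 12  ⇒  2A = 108, A = 54.
Then Σ (x_i + x_{i+1})·c_i = 432, so x̄ = 432 / (6·54) = 4/3.

4/3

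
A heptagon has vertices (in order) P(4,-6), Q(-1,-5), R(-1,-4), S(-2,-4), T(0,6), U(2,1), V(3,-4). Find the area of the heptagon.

Σ = (-26) + (-1) + (-4) + (-12) + (-12) + (-11) + (-2) = -68
Area = |Σ|/2 = 34.

34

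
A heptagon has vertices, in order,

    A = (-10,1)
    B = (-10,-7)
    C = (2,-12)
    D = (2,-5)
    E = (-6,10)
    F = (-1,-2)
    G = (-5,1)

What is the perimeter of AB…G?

|AB| = √((0)² + (-8)²) = √64 = 8
|BC| = √((12)² + (-5)²) = √169 = 13
|CD| = √((0)² + (7)²) = √49 = 7
|DE| = √((-8)² + (15)²) = √289 = 17
|EF| = √((5)² + (-12)²) = √169 = 13
|FG| = √((-4)² + (3)²) = √25 = 5
|GA| = √((-5)² + (0)²) = √25 = 5
Perimeter = 8 + 13 + 7 + 17 + 13 + 5 + 5 = 68.

68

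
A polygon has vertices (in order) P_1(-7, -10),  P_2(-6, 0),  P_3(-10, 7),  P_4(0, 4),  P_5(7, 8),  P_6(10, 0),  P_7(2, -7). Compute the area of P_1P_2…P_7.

194.5

Σ = (-60) + (-42) + (-40) + (-28) + (-80) + (-70) + (-69) = -389
Area = |Σ|/2 = 194.5.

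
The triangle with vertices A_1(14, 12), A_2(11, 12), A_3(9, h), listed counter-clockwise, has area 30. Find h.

The doubled signed area Σ (x_i y_{i+1} − x_{i+1} y_i) is linear in h.
With h=0 it equals 36; the coefficient of h is -3 (from the two edges through A_3).
So -3·h + 36 = 2·30 = 60 ⇒ h = -8.

-8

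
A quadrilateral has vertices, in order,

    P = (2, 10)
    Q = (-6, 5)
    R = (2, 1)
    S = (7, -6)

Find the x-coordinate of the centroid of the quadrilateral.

1

Apply Gauss's area formula. First the cross-terms c_i = x_i·y_{i+1} − x_{i+1}·y_i:
  70, -16, -19, 82  ⇒  2A = 117, A = 58.5.
Then Σ (x_i + x_{i+1})·c_i = 351, so x̄ = 351 / (6·58.5) = 1.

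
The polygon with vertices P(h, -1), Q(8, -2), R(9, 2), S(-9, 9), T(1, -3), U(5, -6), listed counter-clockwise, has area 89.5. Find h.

The doubled signed area Σ (x_i y_{i+1} − x_{i+1} y_i) is linear in h.
With h=0 it equals 163; the coefficient of h is 4 (from the two edges through P).
So 4·h + 163 = 2·89.5 = 179 ⇒ h = 4.

4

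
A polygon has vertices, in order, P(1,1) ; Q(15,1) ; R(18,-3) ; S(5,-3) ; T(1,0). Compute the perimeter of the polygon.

38

|PQ| = √((14)² + (0)²) = √196 = 14
|QR| = √((3)² + (-4)²) = √25 = 5
|RS| = √((-13)² + (0)²) = √169 = 13
|ST| = √((-4)² + (3)²) = √25 = 5
|TP| = √((0)² + (1)²) = √1 = 1
Perimeter = 14 + 5 + 13 + 5 + 1 = 38.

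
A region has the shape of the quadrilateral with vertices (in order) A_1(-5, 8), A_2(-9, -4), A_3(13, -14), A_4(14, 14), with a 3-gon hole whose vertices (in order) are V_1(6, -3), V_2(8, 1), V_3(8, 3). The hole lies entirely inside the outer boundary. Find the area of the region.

Outer boundary:
Apply the shoelace (surveyor's) formula: 2A = Σ (x_i·y_{i+1} − x_{i+1}·y_i), indices taken mod 4.
Σ = (92) + (178) + (378) + (182) = 830
Area = |Σ|/2 = 415.
Hole:
Σ = (30) + (16) + (-42) = 4
Area = |Σ|/2 = 2.
Net area = 415 − 2 = 413.

413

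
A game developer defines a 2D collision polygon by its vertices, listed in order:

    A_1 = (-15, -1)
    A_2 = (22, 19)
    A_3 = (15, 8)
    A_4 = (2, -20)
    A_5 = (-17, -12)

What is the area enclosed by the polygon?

Σ = (-263) + (-109) + (-316) + (-364) + (-163) = -1215
Area = |Σ|/2 = 607.5.

607.5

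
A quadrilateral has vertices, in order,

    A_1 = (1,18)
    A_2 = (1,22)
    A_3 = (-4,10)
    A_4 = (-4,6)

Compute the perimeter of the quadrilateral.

|A_1A_2| = √((0)² + (4)²) = √16 = 4
|A_2A_3| = √((-5)² + (-12)²) = √169 = 13
|A_3A_4| = √((0)² + (-4)²) = √16 = 4
|A_4A_1| = √((5)² + (12)²) = √169 = 13
Perimeter = 4 + 13 + 4 + 13 = 34.

34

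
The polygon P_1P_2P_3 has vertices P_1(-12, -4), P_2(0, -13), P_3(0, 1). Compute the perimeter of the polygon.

42

|P_1P_2| = √((12)² + (-9)²) = √225 = 15
|P_2P_3| = √((0)² + (14)²) = √196 = 14
|P_3P_1| = √((-12)² + (-5)²) = √169 = 13
Perimeter = 15 + 14 + 13 = 42.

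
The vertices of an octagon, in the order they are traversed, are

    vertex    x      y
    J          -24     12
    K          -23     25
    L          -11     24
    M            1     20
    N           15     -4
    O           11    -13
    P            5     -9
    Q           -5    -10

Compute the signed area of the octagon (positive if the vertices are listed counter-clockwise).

-864.5

Apply the surveyor's formula: 2A = Σ (x_i·y_{i+1} − x_{i+1}·y_i), indices taken mod 8.
Σ = (-324) + (-277) + (-244) + (-304) + (-151) + (-34) + (-95) + (-300) = -1729
Signed area = Σ/2 = -864.5 (negative ⇒ clockwise traversal).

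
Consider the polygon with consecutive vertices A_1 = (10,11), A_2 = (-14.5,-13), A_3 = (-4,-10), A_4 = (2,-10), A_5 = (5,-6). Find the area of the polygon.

Σ = (29.5) + (93) + (60) + (38) + (115) = 335.5
Area = |Σ|/2 = 167.75.

167.75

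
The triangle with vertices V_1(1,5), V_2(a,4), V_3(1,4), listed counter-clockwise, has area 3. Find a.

The doubled signed area Σ (x_i y_{i+1} − x_{i+1} y_i) is linear in a.
With a=0 it equals 1; the coefficient of a is -1 (from the two edges through V_2).
So -1·a + 1 = 2·3 = 6 ⇒ a = -5.

-5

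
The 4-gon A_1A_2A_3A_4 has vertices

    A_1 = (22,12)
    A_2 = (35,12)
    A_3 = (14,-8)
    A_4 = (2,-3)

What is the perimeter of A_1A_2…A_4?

|A_1A_2| = √((13)² + (0)²) = √169 = 13
|A_2A_3| = √((-21)² + (-20)²) = √841 = 29
|A_3A_4| = √((-12)² + (5)²) = √169 = 13
|A_4A_1| = √((20)² + (15)²) = √625 = 25
Perimeter = 13 + 29 + 13 + 25 = 80.

80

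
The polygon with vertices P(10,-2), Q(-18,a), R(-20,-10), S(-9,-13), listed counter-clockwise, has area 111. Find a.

Write out the shoelace sum; only the two edges meeting at Q involve a:
2·Area = [(10·a − (-18)·(-2)) + ((-18)·(-10) − (-20)·a)] + 318
       = 30·a + 462 = 222
⇒ a = -8.

-8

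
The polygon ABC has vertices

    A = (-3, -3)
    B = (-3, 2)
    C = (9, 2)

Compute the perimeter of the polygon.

|AB| = √((0)² + (5)²) = √25 = 5
|BC| = √((12)² + (0)²) = √144 = 12
|CA| = √((-12)² + (-5)²) = √169 = 13
Perimeter = 5 + 12 + 13 = 30.

30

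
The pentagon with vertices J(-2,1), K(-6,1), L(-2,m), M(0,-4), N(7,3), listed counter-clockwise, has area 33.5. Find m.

The doubled signed area Σ (x_i y_{i+1} − x_{i+1} y_i) is linear in m.
With m=0 it equals 55; the coefficient of m is -6 (from the two edges through L).
So -6·m + 55 = 2·33.5 = 67 ⇒ m = -2.

-2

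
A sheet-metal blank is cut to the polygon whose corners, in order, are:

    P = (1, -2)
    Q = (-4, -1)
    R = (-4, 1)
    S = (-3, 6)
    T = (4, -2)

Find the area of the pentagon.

Apply the surveyor's formula: 2A = Σ (x_i·y_{i+1} − x_{i+1}·y_i), indices taken mod 5.
P→Q: (1)(-1) − (-4)(-2) = -9
Q→R: (-4)(1) − (-4)(-1) = -8
R→S: (-4)(6) − (-3)(1) = -21
S→T: (-3)(-2) − (4)(6) = -18
T→P: (4)(-2) − (1)(-2) = -6
Σ = -62
Area = |Σ|/2 = 31.

31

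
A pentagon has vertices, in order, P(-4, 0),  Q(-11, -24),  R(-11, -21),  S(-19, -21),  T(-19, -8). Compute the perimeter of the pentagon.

|PQ| = √((-7)² + (-24)²) = √625 = 25
|QR| = √((0)² + (3)²) = √9 = 3
|RS| = √((-8)² + (0)²) = √64 = 8
|ST| = √((0)² + (13)²) = √169 = 13
|TP| = √((15)² + (8)²) = √289 = 17
Perimeter = 25 + 3 + 8 + 13 + 17 = 66.

66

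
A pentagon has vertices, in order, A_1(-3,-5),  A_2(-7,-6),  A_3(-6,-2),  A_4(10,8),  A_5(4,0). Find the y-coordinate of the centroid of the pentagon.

-13/119

Apply the shoelace (surveyor's) formula. First the cross-terms c_i = x_i·y_{i+1} − x_{i+1}·y_i:
  -17, -22, -28, -32, -20  ⇒  2A = -119, A = -59.5.
Then Σ (y_i + y_{i+1})·c_i = 39, so ȳ = 39 / (6·(-59.5)) = -13/119.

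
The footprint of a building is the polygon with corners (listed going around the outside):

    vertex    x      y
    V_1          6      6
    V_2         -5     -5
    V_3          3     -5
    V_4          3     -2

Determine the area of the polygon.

Σ = (0) + (40) + (9) + (30) = 79
Area = |Σ|/2 = 39.5.

39.5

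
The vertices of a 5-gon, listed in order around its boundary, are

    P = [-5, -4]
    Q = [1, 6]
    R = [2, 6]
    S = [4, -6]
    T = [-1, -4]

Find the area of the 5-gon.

Cross-terms: -26, -6, -36, -22, -16  ⇒  Σ = -106
Area = |Σ|/2 = 53.

53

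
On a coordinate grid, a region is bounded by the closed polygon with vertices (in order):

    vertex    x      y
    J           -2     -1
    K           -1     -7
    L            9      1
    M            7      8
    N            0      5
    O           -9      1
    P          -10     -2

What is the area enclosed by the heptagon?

Apply the surveyor's formula: 2A = Σ (x_i·y_{i+1} − x_{i+1}·y_i), indices taken mod 7.
Cross-terms: 13, 62, 65, 35, 45, 28, 6  ⇒  Σ = 254
Area = |Σ|/2 = 127.

127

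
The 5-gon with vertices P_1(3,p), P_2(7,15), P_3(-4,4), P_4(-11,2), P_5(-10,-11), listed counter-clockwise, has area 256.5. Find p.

The doubled signed area Σ (x_i y_{i+1} − x_{i+1} y_i) is linear in p.
With p=0 it equals 343; the coefficient of p is -17 (from the two edges through P_1).
So -17·p + 343 = 2·256.5 = 513 ⇒ p = -10.

-10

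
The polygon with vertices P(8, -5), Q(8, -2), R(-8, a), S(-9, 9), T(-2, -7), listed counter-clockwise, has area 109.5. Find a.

8

The doubled signed area Σ (x_i y_{i+1} − x_{i+1} y_i) is linear in a.
With a=0 it equals 83; the coefficient of a is 17 (from the two edges through R).
So 17·a + 83 = 2·109.5 = 219 ⇒ a = 8.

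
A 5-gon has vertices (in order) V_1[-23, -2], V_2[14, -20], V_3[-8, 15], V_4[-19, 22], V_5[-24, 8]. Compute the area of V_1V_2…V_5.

627.5

Apply the surveyor's formula: 2A = Σ (x_i·y_{i+1} − x_{i+1}·y_i), indices taken mod 5.
Σ = (488) + (50) + (109) + (376) + (232) = 1255
Area = |Σ|/2 = 627.5.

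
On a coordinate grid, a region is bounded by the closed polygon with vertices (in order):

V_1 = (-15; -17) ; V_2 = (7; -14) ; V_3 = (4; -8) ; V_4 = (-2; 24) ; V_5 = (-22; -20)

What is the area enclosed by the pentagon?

Cross-terms: 329, 0, 80, 568, 74  ⇒  Σ = 1051
Area = |Σ|/2 = 525.5.

525.5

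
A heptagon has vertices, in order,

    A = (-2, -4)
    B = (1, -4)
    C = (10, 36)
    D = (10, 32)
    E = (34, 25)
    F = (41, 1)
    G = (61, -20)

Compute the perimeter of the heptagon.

192

|AB| = √((3)² + (0)²) = √9 = 3
|BC| = √((9)² + (40)²) = √1681 = 41
|CD| = √((0)² + (-4)²) = √16 = 4
|DE| = √((24)² + (-7)²) = √625 = 25
|EF| = √((7)² + (-24)²) = √625 = 25
|FG| = √((20)² + (-21)²) = √841 = 29
|GA| = √((-63)² + (16)²) = √4225 = 65
Perimeter = 3 + 41 + 4 + 25 + 25 + 29 + 65 = 192.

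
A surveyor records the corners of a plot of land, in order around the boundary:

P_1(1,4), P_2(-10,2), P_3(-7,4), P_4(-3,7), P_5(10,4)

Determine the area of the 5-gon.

33.5

Apply Gauss's area formula: 2A = Σ (x_i·y_{i+1} − x_{i+1}·y_i), indices taken mod 5.
P_1→P_2: (1)(2) − (-10)(4) = 42
P_2→P_3: (-10)(4) − (-7)(2) = -26
P_3→P_4: (-7)(7) − (-3)(4) = -37
P_4→P_5: (-3)(4) − (10)(7) = -82
P_5→P_1: (10)(4) − (1)(4) = 36
Σ = -67
Area = |Σ|/2 = 33.5.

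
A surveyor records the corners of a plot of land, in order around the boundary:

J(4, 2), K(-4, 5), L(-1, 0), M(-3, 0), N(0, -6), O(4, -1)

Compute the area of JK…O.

Apply the shoelace formula: 2A = Σ (x_i·y_{i+1} − x_{i+1}·y_i), indices taken mod 6.
Cross-terms: 28, 5, 0, 18, 24, 12  ⇒  Σ = 87
Area = |Σ|/2 = 43.5.

43.5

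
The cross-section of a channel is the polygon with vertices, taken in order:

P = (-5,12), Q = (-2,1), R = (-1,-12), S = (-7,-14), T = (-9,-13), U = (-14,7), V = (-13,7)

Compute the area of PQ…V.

Apply the shoelace formula: 2A = Σ (x_i·y_{i+1} − x_{i+1}·y_i), indices taken mod 7.
Cross-terms: 19, 25, -70, -35, -245, -7, -121  ⇒  Σ = -434
Area = |Σ|/2 = 217.

217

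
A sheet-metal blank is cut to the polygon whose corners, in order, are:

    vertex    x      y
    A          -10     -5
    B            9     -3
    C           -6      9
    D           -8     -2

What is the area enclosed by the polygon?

Apply the shoelace (surveyor's) formula: 2A = Σ (x_i·y_{i+1} − x_{i+1}·y_i), indices taken mod 4.
Σ = (75) + (63) + (84) + (20) = 242
Area = |Σ|/2 = 121.

121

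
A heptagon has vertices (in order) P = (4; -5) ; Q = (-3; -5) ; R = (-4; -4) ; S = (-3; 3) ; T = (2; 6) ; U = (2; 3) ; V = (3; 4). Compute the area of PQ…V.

Σ = (-35) + (-8) + (-24) + (-24) + (-6) + (-1) + (-31) = -129
Area = |Σ|/2 = 64.5.

64.5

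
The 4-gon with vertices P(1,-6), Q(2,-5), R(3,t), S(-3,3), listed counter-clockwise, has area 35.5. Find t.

Write out the shoelace sum; only the two edges meeting at R involve t:
2·Area = [(2·t − 3·(-5)) + (3·3 − (-3)·t)] + 22
       = 5·t + 46 = 71
⇒ t = 5.

5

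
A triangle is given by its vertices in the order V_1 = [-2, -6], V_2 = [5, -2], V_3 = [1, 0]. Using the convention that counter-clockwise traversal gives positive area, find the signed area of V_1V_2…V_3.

15

Apply the shoelace formula: 2A = Σ (x_i·y_{i+1} − x_{i+1}·y_i), indices taken mod 3.
Cross-terms: 34, 2, -6  ⇒  Σ = 30
Signed area = Σ/2 = 15 (positive ⇒ counter-clockwise traversal).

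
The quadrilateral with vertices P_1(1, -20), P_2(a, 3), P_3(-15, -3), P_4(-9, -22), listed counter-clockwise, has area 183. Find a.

-11

The doubled signed area Σ (x_i y_{i+1} − x_{i+1} y_i) is linear in a.
With a=0 it equals 553; the coefficient of a is 17 (from the two edges through P_2).
So 17·a + 553 = 2·183 = 366 ⇒ a = -11.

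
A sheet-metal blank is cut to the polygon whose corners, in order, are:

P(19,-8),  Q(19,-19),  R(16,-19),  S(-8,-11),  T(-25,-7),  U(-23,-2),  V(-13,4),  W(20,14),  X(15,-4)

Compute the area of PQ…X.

819

Cross-terms: -209, -57, -328, -219, -111, -118, -262, -290, -44  ⇒  Σ = -1638
Area = |Σ|/2 = 819.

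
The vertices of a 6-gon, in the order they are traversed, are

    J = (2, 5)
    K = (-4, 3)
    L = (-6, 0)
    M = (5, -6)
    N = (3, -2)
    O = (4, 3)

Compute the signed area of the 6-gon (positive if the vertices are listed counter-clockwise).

59.5

Apply the shoelace formula: 2A = Σ (x_i·y_{i+1} − x_{i+1}·y_i), indices taken mod 6.
Σ = (26) + (18) + (36) + (8) + (17) + (14) = 119
Signed area = Σ/2 = 59.5 (positive ⇒ counter-clockwise traversal).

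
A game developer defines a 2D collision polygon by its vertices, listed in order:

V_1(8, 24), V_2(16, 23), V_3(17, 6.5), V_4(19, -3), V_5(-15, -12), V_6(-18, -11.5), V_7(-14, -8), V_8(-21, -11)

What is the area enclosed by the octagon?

Apply Gauss's area formula: 2A = Σ (x_i·y_{i+1} − x_{i+1}·y_i), indices taken mod 8.
V_1→V_2: (8)(23) − (16)(24) = -200
V_2→V_3: (16)(6.5) − (17)(23) = -287
V_3→V_4: (17)(-3) − (19)(6.5) = -174.5
V_4→V_5: (19)(-12) − (-15)(-3) = -273
V_5→V_6: (-15)(-11.5) − (-18)(-12) = -43.5
V_6→V_7: (-18)(-8) − (-14)(-11.5) = -17
V_7→V_8: (-14)(-11) − (-21)(-8) = -14
V_8→V_1: (-21)(24) − (8)(-11) = -416
Σ = -1425
Area = |Σ|/2 = 712.5.

712.5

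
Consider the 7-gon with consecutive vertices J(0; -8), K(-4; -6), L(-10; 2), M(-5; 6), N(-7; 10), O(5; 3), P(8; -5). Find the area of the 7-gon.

171

Cross-terms: -32, -68, -50, -8, -71, -49, -64  ⇒  Σ = -342
Area = |Σ|/2 = 171.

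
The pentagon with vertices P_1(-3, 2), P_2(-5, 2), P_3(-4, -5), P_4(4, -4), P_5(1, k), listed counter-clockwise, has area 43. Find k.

Write out the shoelace sum; only the two edges meeting at P_5 involve k:
2·Area = [(4·k − 1·(-4)) + (1·2 − (-3)·k)] + 73
       = 7·k + 79 = 86
⇒ k = 1.

1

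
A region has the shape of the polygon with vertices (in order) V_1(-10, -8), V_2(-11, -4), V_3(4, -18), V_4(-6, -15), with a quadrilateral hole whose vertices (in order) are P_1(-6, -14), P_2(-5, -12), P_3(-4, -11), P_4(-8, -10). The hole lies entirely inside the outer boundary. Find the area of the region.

Outer boundary:
Apply the surveyor's formula: 2A = Σ (x_i·y_{i+1} − x_{i+1}·y_i), indices taken mod 4.
Cross-terms: -48, 214, -168, -102  ⇒  Σ = -104
Area = |Σ|/2 = 52.
Hole:
Cross-terms: 2, 7, -48, 52  ⇒  Σ = 13
Area = |Σ|/2 = 6.5.
Net area = 52 − 6.5 = 45.5.

45.5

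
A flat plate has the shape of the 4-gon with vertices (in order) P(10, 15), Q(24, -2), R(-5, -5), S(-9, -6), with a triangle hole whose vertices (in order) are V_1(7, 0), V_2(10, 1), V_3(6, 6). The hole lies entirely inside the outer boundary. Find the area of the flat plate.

290.5

Outer boundary:
Σ = (-380) + (-130) + (-15) + (-75) = -600
Area = |Σ|/2 = 300.
Hole:
Apply the shoelace formula: 2A = Σ (x_i·y_{i+1} − x_{i+1}·y_i), indices taken mod 3.
Σ = (7) + (54) + (-42) = 19
Area = |Σ|/2 = 9.5.
Net area = 300 − 9.5 = 290.5.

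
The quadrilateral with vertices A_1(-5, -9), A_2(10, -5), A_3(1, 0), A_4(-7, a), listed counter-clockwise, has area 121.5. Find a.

The doubled signed area Σ (x_i y_{i+1} − x_{i+1} y_i) is linear in a.
With a=0 it equals 183; the coefficient of a is 6 (from the two edges through A_4).
So 6·a + 183 = 2·121.5 = 243 ⇒ a = 10.

10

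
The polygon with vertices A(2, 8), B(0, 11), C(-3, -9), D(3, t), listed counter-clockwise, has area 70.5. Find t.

Write out the shoelace sum; only the two edges meeting at D involve t:
2·Area = [((-3)·t − 3·(-9)) + (3·8 − 2·t)] + 55
       = -5·t + 106 = 141
⇒ t = -7.

-7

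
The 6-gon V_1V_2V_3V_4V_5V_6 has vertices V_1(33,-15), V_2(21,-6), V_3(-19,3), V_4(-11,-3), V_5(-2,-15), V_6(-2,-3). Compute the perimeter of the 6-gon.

|V_1V_2| = √((-12)² + (9)²) = √225 = 15
|V_2V_3| = √((-40)² + (9)²) = √1681 = 41
|V_3V_4| = √((8)² + (-6)²) = √100 = 10
|V_4V_5| = √((9)² + (-12)²) = √225 = 15
|V_5V_6| = √((0)² + (12)²) = √144 = 12
|V_6V_1| = √((35)² + (-12)²) = √1369 = 37
Perimeter = 15 + 41 + 10 + 15 + 12 + 37 = 130.

130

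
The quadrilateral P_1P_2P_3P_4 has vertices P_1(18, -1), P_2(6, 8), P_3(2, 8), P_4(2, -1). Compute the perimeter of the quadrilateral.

44

|P_1P_2| = √((-12)² + (9)²) = √225 = 15
|P_2P_3| = √((-4)² + (0)²) = √16 = 4
|P_3P_4| = √((0)² + (-9)²) = √81 = 9
|P_4P_1| = √((16)² + (0)²) = √256 = 16
Perimeter = 15 + 4 + 9 + 16 = 44.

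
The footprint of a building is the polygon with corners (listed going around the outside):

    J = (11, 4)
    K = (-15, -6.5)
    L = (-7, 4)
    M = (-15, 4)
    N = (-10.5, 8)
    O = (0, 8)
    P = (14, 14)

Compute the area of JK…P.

J→K: (11)(-6.5) − (-15)(4) = -11.5
K→L: (-15)(4) − (-7)(-6.5) = -105.5
L→M: (-7)(4) − (-15)(4) = 32
M→N: (-15)(8) − (-10.5)(4) = -78
N→O: (-10.5)(8) − (0)(8) = -84
O→P: (0)(14) − (14)(8) = -112
P→J: (14)(4) − (11)(14) = -98
Σ = -457
Area = |Σ|/2 = 228.5.

228.5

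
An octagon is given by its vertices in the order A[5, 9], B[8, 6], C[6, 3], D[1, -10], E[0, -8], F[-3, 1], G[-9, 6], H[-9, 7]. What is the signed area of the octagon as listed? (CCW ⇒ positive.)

-141.5

Apply Gauss's area formula: 2A = Σ (x_i·y_{i+1} − x_{i+1}·y_i), indices taken mod 8.
Cross-terms: -42, -12, -63, -8, -24, -9, -9, -116  ⇒  Σ = -283
Signed area = Σ/2 = -141.5 (negative ⇒ clockwise traversal).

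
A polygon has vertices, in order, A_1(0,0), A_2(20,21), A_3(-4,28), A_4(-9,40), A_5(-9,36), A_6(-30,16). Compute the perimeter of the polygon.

134

|A_1A_2| = √((20)² + (21)²) = √841 = 29
|A_2A_3| = √((-24)² + (7)²) = √625 = 25
|A_3A_4| = √((-5)² + (12)²) = √169 = 13
|A_4A_5| = √((0)² + (-4)²) = √16 = 4
|A_5A_6| = √((-21)² + (-20)²) = √841 = 29
|A_6A_1| = √((30)² + (-16)²) = √1156 = 34
Perimeter = 29 + 25 + 13 + 4 + 29 + 34 = 134.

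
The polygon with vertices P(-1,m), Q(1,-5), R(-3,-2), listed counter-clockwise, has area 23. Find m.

The doubled signed area Σ (x_i y_{i+1} − x_{i+1} y_i) is linear in m.
With m=0 it equals -14; the coefficient of m is -4 (from the two edges through P).
So -4·m + -14 = 2·23 = 46 ⇒ m = -15.

-15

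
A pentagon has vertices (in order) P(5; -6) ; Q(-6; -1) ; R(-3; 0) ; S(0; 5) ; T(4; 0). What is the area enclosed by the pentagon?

Cross-terms: -41, -3, -15, -20, -24  ⇒  Σ = -103
Area = |Σ|/2 = 51.5.

51.5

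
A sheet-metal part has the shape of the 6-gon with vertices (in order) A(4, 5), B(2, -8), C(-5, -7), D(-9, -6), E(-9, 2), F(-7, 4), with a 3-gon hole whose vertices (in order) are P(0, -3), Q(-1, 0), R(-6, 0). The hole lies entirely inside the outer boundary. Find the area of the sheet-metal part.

Outer boundary:
A→B: (4)(-8) − (2)(5) = -42
B→C: (2)(-7) − (-5)(-8) = -54
C→D: (-5)(-6) − (-9)(-7) = -33
D→E: (-9)(2) − (-9)(-6) = -72
E→F: (-9)(4) − (-7)(2) = -22
F→A: (-7)(5) − (4)(4) = -51
Σ = -274
Area = |Σ|/2 = 137.
Hole:
Apply the shoelace formula: 2A = Σ (x_i·y_{i+1} − x_{i+1}·y_i), indices taken mod 3.
Σ = (-3) + (0) + (18) = 15
Area = |Σ|/2 = 7.5.
Net area = 137 − 7.5 = 129.5.

129.5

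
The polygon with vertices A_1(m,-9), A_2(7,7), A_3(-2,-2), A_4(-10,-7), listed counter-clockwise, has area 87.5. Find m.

The doubled signed area Σ (x_i y_{i+1} − x_{i+1} y_i) is linear in m.
With m=0 it equals 147; the coefficient of m is 14 (from the two edges through A_1).
So 14·m + 147 = 2·87.5 = 175 ⇒ m = 2.

2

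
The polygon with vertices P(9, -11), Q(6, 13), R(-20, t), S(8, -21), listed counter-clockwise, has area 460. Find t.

22

Write out the shoelace sum; only the two edges meeting at R involve t:
2·Area = [(6·t − (-20)·13) + ((-20)·(-21) − 8·t)] + 284
       = -2·t + 964 = 920
⇒ t = 22.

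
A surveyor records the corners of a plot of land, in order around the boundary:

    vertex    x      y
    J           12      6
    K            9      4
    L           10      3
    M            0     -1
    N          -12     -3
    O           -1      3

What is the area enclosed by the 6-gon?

Cross-terms: -6, -13, -10, -12, -39, -42  ⇒  Σ = -122
Area = |Σ|/2 = 61.

61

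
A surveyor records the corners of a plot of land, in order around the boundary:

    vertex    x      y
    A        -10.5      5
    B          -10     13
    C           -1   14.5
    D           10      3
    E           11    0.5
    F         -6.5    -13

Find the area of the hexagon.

Apply Gauss's area formula: 2A = Σ (x_i·y_{i+1} − x_{i+1}·y_i), indices taken mod 6.
A→B: (-10.5)(13) − (-10)(5) = -86.5
B→C: (-10)(14.5) − (-1)(13) = -132
C→D: (-1)(3) − (10)(14.5) = -148
D→E: (10)(0.5) − (11)(3) = -28
E→F: (11)(-13) − (-6.5)(0.5) = -139.75
F→A: (-6.5)(5) − (-10.5)(-13) = -169
Σ = -703.25
Area = |Σ|/2 = 351.625.

351.625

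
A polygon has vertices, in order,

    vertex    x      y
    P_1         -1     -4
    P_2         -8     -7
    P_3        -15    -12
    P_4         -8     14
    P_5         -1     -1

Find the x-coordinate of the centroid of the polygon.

-346/45

Apply the surveyor's formula. First the cross-terms c_i = x_i·y_{i+1} − x_{i+1}·y_i:
  -25, -9, -306, 22, 3  ⇒  2A = -315, A = -157.5.
Then Σ (x_i + x_{i+1})·c_i = 7266, so x̄ = 7266 / (6·(-157.5)) = -346/45.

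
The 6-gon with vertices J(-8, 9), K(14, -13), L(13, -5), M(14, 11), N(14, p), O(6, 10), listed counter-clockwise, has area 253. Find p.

Write out the shoelace sum; only the two edges meeting at N involve p:
2·Area = [(14·p − 14·11) + (14·10 − 6·p)] + 424
       = 8·p + 410 = 506
⇒ p = 12.

12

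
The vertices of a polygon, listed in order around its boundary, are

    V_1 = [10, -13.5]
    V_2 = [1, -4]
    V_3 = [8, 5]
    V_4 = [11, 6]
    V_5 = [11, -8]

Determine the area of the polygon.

Apply Gauss's area formula: 2A = Σ (x_i·y_{i+1} − x_{i+1}·y_i), indices taken mod 5.
Σ = (-26.5) + (37) + (-7) + (-154) + (-68.5) = -219
Area = |Σ|/2 = 109.5.

109.5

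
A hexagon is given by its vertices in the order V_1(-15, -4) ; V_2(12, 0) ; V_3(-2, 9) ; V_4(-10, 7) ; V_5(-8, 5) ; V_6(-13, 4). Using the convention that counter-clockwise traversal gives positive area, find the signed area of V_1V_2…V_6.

Apply the surveyor's formula: 2A = Σ (x_i·y_{i+1} − x_{i+1}·y_i), indices taken mod 6.
Σ = (48) + (108) + (76) + (6) + (33) + (112) = 383
Signed area = Σ/2 = 191.5 (positive ⇒ counter-clockwise traversal).

191.5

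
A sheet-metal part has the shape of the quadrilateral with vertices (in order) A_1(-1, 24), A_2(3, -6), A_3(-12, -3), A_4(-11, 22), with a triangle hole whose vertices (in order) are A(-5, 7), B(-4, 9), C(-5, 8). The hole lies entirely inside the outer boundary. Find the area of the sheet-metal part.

342.5

Outer boundary:
Apply the shoelace (surveyor's) formula: 2A = Σ (x_i·y_{i+1} − x_{i+1}·y_i), indices taken mod 4.
A_1→A_2: (-1)(-6) − (3)(24) = -66
A_2→A_3: (3)(-3) − (-12)(-6) = -81
A_3→A_4: (-12)(22) − (-11)(-3) = -297
A_4→A_1: (-11)(24) − (-1)(22) = -242
Σ = -686
Area = |Σ|/2 = 343.
Hole:
Σ = (-17) + (13) + (5) = 1
Area = |Σ|/2 = 0.5.
Net area = 343 − 0.5 = 342.5.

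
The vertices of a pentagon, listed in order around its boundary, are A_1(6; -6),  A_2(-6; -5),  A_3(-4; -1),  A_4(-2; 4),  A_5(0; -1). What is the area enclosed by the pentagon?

Apply the shoelace (surveyor's) formula: 2A = Σ (x_i·y_{i+1} − x_{i+1}·y_i), indices taken mod 5.
Σ = (-66) + (-14) + (-18) + (2) + (6) = -90
Area = |Σ|/2 = 45.

45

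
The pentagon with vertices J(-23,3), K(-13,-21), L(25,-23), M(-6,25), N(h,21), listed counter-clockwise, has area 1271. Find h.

-16

The doubled signed area Σ (x_i y_{i+1} − x_{i+1} y_i) is linear in h.
With h=0 it equals 2190; the coefficient of h is -22 (from the two edges through N).
So -22·h + 2190 = 2·1271 = 2542 ⇒ h = -16.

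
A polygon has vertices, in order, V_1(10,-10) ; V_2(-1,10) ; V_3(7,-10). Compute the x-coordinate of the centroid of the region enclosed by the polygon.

Apply Gauss's area formula. First the cross-terms c_i = x_i·y_{i+1} − x_{i+1}·y_i:
  90, -60, 30  ⇒  2A = 60, A = 30.
Then Σ (x_i + x_{i+1})·c_i = 960, so x̄ = 960 / (6·30) = 16/3.

16/3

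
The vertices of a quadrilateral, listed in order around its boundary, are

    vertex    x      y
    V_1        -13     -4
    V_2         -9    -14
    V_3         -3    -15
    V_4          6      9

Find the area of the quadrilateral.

Apply the surveyor's formula: 2A = Σ (x_i·y_{i+1} − x_{i+1}·y_i), indices taken mod 4.
V_1→V_2: (-13)(-14) − (-9)(-4) = 146
V_2→V_3: (-9)(-15) − (-3)(-14) = 93
V_3→V_4: (-3)(9) − (6)(-15) = 63
V_4→V_1: (6)(-4) − (-13)(9) = 93
Σ = 395
Area = |Σ|/2 = 197.5.

197.5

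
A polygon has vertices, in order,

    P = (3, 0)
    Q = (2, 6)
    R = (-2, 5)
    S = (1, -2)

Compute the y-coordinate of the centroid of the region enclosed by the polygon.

Apply the shoelace formula. First the cross-terms c_i = x_i·y_{i+1} − x_{i+1}·y_i:
  18, 22, -1, 6  ⇒  2A = 45, A = 22.5.
Then Σ (y_i + y_{i+1})·c_i = 335, so ȳ = 335 / (6·22.5) = 67/27.

67/27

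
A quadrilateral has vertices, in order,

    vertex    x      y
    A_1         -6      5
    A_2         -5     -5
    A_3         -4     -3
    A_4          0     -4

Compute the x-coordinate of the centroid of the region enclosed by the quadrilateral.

-80/21

Apply Gauss's area formula. First the cross-terms c_i = x_i·y_{i+1} − x_{i+1}·y_i:
  55, -5, 16, -24  ⇒  2A = 42, A = 21.
Then Σ (x_i + x_{i+1})·c_i = -480, so x̄ = -480 / (6·21) = -80/21.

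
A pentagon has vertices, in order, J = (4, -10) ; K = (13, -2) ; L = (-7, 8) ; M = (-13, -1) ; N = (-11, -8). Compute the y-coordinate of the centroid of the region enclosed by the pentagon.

-590/279

Apply the shoelace (surveyor's) formula. First the cross-terms c_i = x_i·y_{i+1} − x_{i+1}·y_i:
  122, 90, 111, 93, 142  ⇒  2A = 558, A = 279.
Then Σ (y_i + y_{i+1})·c_i = -3540, so ȳ = -3540 / (6·279) = -590/279.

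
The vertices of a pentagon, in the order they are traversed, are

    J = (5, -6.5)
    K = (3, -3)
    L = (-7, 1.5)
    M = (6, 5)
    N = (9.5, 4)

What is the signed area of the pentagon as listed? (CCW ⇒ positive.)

Σ = (4.5) + (-16.5) + (-44) + (-23.5) + (-81.75) = -161.25
Signed area = Σ/2 = -80.625 (negative ⇒ clockwise traversal).

-80.625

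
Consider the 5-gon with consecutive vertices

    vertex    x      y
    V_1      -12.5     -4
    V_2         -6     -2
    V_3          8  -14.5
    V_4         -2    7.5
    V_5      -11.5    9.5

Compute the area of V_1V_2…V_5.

183.5

Apply the shoelace (surveyor's) formula: 2A = Σ (x_i·y_{i+1} − x_{i+1}·y_i), indices taken mod 5.
Σ = (1) + (103) + (31) + (67.25) + (164.75) = 367
Area = |Σ|/2 = 183.5.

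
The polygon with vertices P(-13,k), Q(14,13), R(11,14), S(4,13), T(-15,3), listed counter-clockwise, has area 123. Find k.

-1

The doubled signed area Σ (x_i y_{i+1} − x_{i+1} y_i) is linear in k.
With k=0 it equals 217; the coefficient of k is -29 (from the two edges through P).
So -29·k + 217 = 2·123 = 246 ⇒ k = -1.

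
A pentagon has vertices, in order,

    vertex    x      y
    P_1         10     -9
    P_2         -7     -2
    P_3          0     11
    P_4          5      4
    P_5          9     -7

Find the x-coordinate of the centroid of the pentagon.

4/3

Apply Gauss's area formula. First the cross-terms c_i = x_i·y_{i+1} − x_{i+1}·y_i:
  -83, -77, -55, -71, -11  ⇒  2A = -297, A = -148.5.
Then Σ (x_i + x_{i+1})·c_i = -1188, so x̄ = -1188 / (6·(-148.5)) = 4/3.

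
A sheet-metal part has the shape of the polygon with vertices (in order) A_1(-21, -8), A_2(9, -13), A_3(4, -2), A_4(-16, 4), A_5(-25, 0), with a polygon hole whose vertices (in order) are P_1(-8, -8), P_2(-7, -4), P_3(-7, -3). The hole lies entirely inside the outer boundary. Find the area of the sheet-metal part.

Outer boundary:
Apply the shoelace formula: 2A = Σ (x_i·y_{i+1} − x_{i+1}·y_i), indices taken mod 5.
Cross-terms: 345, 34, -16, 100, 200  ⇒  Σ = 663
Area = |Σ|/2 = 331.5.
Hole:
Σ = (-24) + (-7) + (32) = 1
Area = |Σ|/2 = 0.5.
Net area = 331.5 − 0.5 = 331.

331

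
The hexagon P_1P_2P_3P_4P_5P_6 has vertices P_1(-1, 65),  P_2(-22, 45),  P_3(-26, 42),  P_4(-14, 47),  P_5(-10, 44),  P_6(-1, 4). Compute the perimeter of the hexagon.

|P_1P_2| = √((-21)² + (-20)²) = √841 = 29
|P_2P_3| = √((-4)² + (-3)²) = √25 = 5
|P_3P_4| = √((12)² + (5)²) = √169 = 13
|P_4P_5| = √((4)² + (-3)²) = √25 = 5
|P_5P_6| = √((9)² + (-40)²) = √1681 = 41
|P_6P_1| = √((0)² + (61)²) = √3721 = 61
Perimeter = 29 + 5 + 13 + 5 + 41 + 61 = 154.

154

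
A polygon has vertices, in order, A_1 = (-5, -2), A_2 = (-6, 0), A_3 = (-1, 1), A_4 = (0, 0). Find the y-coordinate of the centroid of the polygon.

-1/3

Apply the surveyor's formula. First the cross-terms c_i = x_i·y_{i+1} − x_{i+1}·y_i:
  -12, -6, 0, 0  ⇒  2A = -18, A = -9.
Then Σ (y_i + y_{i+1})·c_i = 18, so ȳ = 18 / (6·(-9)) = -1/3.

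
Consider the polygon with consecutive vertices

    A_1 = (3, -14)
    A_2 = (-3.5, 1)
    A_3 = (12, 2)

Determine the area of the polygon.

119.5

Apply the shoelace (surveyor's) formula: 2A = Σ (x_i·y_{i+1} − x_{i+1}·y_i), indices taken mod 3.
Σ = (-46) + (-19) + (-174) = -239
Area = |Σ|/2 = 119.5.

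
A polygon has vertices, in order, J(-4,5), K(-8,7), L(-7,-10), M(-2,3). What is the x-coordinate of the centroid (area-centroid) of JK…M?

-287/51

Apply the surveyor's formula. First the cross-terms c_i = x_i·y_{i+1} − x_{i+1}·y_i:
  12, 129, -41, 2  ⇒  2A = 102, A = 51.
Then Σ (x_i + x_{i+1})·c_i = -1722, so x̄ = -1722 / (6·51) = -287/51.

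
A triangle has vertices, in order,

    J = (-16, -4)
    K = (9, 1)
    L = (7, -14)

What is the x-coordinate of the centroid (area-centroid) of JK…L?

Apply Gauss's area formula. First the cross-terms c_i = x_i·y_{i+1} − x_{i+1}·y_i:
  20, -133, -252  ⇒  2A = -365, A = -182.5.
Then Σ (x_i + x_{i+1})·c_i = 0, so x̄ = 0 / (6·(-182.5)) = 0.

0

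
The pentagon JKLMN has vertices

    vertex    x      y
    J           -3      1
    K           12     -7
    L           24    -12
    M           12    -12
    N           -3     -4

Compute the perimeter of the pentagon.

64

|JK| = √((15)² + (-8)²) = √289 = 17
|KL| = √((12)² + (-5)²) = √169 = 13
|LM| = √((-12)² + (0)²) = √144 = 12
|MN| = √((-15)² + (8)²) = √289 = 17
|NJ| = √((0)² + (5)²) = √25 = 5
Perimeter = 17 + 13 + 12 + 17 + 5 = 64.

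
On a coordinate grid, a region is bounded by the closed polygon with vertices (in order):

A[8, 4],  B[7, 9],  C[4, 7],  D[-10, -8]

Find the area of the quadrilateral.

59.5

Apply the surveyor's formula: 2A = Σ (x_i·y_{i+1} − x_{i+1}·y_i), indices taken mod 4.
A→B: (8)(9) − (7)(4) = 44
B→C: (7)(7) − (4)(9) = 13
C→D: (4)(-8) − (-10)(7) = 38
D→A: (-10)(4) − (8)(-8) = 24
Σ = 119
Area = |Σ|/2 = 59.5.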